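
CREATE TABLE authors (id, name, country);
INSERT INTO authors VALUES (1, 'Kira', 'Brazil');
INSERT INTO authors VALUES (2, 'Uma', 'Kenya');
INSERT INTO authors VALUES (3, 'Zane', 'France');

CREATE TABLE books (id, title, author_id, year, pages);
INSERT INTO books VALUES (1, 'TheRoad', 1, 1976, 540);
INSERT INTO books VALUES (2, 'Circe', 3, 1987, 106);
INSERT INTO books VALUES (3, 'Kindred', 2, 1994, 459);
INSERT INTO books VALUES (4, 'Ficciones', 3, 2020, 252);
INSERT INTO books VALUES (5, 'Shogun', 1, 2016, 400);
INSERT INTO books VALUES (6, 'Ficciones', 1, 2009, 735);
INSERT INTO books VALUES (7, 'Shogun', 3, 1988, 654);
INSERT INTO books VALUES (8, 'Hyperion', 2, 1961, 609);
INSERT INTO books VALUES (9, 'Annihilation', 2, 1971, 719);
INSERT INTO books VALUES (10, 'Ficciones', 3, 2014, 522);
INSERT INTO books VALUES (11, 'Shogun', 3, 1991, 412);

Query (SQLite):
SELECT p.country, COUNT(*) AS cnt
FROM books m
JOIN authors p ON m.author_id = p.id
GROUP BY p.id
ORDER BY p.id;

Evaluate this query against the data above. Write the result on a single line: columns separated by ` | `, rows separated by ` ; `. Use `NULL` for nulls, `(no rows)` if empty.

Join each books row to its authors via author_id.
Group joined rows by authors.id; compute COUNT(*) per group.
  1: ids {1, 5, 6} → COUNT(*)=3
  2: ids {3, 8, 9} → COUNT(*)=3
  3: ids {2, 4, 7, 10, 11} → COUNT(*)=5

Brazil | 3 ; Kenya | 3 ; France | 5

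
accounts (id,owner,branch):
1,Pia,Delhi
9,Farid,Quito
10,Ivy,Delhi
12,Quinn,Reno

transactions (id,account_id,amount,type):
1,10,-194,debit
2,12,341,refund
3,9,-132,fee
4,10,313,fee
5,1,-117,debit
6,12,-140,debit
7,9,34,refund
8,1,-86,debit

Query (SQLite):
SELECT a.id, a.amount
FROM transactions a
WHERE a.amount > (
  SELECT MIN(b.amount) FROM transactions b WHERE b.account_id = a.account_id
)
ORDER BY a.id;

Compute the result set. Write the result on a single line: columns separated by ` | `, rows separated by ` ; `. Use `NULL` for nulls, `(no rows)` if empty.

For each transactions row a, compute MIN(amount) over rows sharing a.account_id.
Keep row a if a.amount > that per-group MIN.
  account_id=1: MIN(amount) = -117
  account_id=9: MIN(amount) = -132
  account_id=10: MIN(amount) = -194
  account_id=12: MIN(amount) = -140

2 | 341 ; 4 | 313 ; 7 | 34 ; 8 | -86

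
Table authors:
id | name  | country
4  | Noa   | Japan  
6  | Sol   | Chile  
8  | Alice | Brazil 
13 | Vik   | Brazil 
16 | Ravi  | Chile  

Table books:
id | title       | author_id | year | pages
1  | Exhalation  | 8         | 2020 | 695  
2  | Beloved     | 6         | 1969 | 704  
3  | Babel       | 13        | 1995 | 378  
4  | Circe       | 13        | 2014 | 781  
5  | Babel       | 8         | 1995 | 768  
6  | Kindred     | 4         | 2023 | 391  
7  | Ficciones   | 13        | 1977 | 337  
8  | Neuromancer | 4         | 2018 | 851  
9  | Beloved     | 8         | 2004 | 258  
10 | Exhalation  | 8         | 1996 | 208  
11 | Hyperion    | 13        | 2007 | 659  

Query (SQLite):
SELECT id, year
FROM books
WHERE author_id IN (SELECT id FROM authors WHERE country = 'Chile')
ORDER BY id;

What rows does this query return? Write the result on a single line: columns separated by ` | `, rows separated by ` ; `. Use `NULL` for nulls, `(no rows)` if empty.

Inner query: authors.id where country = 'Chile'.
Outer: keep books rows whose author_id is in that set.
Inner query → {6, 16}

2 | 1969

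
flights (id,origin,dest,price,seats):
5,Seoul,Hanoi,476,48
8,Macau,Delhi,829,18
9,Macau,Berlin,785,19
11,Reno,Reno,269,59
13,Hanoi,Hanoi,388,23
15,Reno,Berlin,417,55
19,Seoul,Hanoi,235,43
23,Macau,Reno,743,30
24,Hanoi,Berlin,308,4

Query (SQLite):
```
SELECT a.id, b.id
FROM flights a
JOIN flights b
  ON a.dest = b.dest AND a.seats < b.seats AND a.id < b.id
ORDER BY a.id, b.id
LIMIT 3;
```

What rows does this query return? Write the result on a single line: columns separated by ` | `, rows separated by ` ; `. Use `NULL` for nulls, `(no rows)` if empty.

Pairs (a,b) with same dest, a.seats < b.seats, a.id < b.id.
dest groups: Berlin:{9,15,24} Delhi:{8} Hanoi:{5,13,19} Reno:{11,23}
Ordered by (a.id, b.id); first 3.

9 | 15 ; 13 | 19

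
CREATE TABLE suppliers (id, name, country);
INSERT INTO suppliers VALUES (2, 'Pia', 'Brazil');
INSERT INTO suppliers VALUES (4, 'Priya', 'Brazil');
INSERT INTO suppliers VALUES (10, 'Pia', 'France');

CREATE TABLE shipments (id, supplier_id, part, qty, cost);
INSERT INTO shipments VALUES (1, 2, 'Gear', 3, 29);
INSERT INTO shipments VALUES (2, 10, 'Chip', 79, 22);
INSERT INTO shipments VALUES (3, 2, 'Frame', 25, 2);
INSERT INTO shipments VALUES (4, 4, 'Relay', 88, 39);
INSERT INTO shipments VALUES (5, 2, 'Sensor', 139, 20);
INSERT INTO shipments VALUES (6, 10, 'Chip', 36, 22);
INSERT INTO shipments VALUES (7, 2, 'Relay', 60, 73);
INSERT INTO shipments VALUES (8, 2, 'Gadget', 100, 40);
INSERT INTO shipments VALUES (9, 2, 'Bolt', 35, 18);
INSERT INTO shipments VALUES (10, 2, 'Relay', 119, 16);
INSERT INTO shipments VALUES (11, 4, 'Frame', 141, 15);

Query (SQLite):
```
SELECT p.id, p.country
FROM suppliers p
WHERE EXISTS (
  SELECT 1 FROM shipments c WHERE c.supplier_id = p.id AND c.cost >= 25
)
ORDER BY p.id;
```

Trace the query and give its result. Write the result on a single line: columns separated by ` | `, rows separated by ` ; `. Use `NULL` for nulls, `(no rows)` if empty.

For each suppliers row, check whether any shipments with matching supplier_id has cost >= 25.
Keep rows where that is true.

2 | Brazil ; 4 | Brazil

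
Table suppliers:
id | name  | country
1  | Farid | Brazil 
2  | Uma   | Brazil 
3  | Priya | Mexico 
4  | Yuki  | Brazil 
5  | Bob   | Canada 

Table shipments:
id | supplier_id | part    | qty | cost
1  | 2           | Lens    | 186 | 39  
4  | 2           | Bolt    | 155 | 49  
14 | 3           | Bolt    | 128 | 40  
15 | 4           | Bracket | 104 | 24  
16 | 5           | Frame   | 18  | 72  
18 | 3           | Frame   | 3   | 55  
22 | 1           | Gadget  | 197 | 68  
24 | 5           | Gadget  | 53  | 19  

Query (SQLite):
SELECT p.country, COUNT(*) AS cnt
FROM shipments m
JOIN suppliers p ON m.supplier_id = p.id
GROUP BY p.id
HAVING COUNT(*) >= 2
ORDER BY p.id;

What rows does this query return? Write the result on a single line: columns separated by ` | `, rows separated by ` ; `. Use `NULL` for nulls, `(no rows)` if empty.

Brazil | 2 ; Mexico | 2 ; Canada | 2

Join each shipments row to its suppliers via supplier_id.
Group joined rows by suppliers.id; compute COUNT(*) per group.
HAVING: keep groups with count ≥ 2.
  1: ids {22} → COUNT(*)=1
  2: ids {1, 4} → COUNT(*)=2
  3: ids {14, 18} → COUNT(*)=2
  4: ids {15} → COUNT(*)=1
  5: ids {16, 24} → COUNT(*)=2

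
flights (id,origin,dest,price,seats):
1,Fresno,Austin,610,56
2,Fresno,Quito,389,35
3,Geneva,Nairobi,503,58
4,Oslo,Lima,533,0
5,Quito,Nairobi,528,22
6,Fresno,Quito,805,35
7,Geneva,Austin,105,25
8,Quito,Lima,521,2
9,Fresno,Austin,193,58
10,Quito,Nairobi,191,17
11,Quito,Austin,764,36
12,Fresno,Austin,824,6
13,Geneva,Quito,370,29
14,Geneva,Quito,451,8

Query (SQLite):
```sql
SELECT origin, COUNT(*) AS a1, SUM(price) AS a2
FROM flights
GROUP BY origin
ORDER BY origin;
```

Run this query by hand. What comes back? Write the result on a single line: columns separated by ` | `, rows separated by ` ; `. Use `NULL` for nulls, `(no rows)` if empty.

Fresno | 5 | 2821 ; Geneva | 4 | 1429 ; Oslo | 1 | 533 ; Quito | 4 | 2004

Group flights by origin.
Per group compute: COUNT(*), SUM(price).
  Fresno: ids {1, 2, 6, 9, 12} → COUNT(*)=5, SUM(price)=2821
  Geneva: ids {3, 7, 13, 14} → COUNT(*)=4, SUM(price)=1429
  Oslo: ids {4} → COUNT(*)=1, SUM(price)=533
  Quito: ids {5, 8, 10, 11} → COUNT(*)=4, SUM(price)=2004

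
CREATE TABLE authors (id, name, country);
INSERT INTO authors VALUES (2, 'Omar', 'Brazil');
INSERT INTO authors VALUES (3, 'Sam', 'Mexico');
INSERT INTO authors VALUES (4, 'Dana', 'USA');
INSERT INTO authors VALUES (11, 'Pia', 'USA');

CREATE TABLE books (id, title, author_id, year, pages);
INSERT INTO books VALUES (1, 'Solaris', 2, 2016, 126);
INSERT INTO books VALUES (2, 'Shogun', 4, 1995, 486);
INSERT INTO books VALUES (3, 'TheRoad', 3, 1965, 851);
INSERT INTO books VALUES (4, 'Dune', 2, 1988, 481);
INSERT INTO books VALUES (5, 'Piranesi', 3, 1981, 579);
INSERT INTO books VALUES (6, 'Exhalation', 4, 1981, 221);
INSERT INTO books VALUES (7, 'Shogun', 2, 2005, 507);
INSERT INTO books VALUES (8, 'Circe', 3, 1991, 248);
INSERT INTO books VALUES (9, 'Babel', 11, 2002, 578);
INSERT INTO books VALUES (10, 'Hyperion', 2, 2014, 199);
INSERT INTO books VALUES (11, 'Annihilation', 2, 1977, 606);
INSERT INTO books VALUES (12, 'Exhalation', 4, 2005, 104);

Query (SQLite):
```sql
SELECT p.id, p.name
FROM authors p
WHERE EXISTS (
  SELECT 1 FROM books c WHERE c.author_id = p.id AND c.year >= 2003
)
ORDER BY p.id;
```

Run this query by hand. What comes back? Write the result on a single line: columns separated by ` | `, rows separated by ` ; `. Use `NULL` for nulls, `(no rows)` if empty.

For each authors row, check whether any books with matching author_id has year >= 2003.
Keep rows where that is true.

2 | Omar ; 4 | Dana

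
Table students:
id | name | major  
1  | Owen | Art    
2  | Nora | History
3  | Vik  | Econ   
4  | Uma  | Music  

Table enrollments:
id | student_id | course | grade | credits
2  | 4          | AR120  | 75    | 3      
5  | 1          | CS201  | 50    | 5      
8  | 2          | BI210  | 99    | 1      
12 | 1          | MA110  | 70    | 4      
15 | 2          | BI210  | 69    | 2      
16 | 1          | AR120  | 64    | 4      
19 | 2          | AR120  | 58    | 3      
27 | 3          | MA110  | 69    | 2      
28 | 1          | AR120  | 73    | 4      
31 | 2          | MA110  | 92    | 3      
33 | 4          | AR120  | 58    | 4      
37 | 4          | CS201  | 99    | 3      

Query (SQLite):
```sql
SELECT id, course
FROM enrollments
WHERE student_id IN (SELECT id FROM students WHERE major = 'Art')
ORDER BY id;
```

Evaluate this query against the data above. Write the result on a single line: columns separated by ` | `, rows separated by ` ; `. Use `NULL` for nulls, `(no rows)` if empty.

Inner query: students.id where major = 'Art'.
Outer: keep enrollments rows whose student_id is in that set.
Inner query → {1}

5 | CS201 ; 12 | MA110 ; 16 | AR120 ; 28 | AR120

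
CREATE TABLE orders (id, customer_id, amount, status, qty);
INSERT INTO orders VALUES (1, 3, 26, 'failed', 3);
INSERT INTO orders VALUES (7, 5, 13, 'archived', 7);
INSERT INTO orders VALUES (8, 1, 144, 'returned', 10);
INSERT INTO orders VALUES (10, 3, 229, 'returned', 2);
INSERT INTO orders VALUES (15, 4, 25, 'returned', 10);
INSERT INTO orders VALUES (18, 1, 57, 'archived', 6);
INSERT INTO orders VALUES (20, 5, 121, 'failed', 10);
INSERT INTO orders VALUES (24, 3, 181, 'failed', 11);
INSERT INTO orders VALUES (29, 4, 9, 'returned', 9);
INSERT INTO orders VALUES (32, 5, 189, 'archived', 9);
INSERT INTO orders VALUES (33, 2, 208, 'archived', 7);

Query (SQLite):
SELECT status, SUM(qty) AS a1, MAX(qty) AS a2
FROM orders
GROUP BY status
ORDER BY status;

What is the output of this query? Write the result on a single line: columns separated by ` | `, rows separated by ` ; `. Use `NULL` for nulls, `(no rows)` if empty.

Group orders by status.
Per group compute: SUM(qty), MAX(qty).
  archived: ids {7, 18, 32, 33} → SUM(qty)=29, MAX(qty)=9
  failed: ids {1, 20, 24} → SUM(qty)=24, MAX(qty)=11
  returned: ids {8, 10, 15, 29} → SUM(qty)=31, MAX(qty)=10

archived | 29 | 9 ; failed | 24 | 11 ; returned | 31 | 10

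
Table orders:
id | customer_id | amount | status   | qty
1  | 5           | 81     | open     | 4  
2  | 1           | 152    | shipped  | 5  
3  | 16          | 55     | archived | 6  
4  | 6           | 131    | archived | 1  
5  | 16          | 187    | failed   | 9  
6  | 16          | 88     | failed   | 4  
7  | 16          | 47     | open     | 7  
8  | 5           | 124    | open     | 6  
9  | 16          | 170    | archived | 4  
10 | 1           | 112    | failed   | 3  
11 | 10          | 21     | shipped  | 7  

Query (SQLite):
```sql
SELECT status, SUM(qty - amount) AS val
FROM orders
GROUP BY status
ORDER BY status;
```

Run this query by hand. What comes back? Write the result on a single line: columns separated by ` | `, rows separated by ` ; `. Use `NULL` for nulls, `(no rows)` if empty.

archived | -345 ; failed | -371 ; open | -235 ; shipped | -161

For each row compute qty - amount.
Group by status; take SUM of the expression per group.
  archived: ids {3, 4, 9} → SUM(qty - amount)=-345
  failed: ids {5, 6, 10} → SUM(qty - amount)=-371
  open: ids {1, 7, 8} → SUM(qty - amount)=-235
  shipped: ids {2, 11} → SUM(qty - amount)=-161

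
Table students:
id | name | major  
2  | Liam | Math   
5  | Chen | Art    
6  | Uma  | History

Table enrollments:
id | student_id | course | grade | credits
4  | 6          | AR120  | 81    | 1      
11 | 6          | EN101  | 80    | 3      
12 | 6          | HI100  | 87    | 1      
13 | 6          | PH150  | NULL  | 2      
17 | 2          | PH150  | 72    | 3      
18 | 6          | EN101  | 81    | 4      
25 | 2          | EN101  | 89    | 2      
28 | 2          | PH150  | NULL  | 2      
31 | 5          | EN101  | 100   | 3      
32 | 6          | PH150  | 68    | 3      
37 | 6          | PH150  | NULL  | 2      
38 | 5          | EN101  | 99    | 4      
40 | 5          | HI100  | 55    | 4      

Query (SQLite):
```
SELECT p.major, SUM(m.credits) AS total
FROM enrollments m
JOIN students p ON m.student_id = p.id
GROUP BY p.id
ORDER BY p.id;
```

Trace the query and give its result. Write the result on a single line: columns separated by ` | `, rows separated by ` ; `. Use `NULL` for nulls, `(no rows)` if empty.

Join each enrollments row to its students via student_id.
Group joined rows by students.id; compute SUM(m.credits) per group.
  2: ids {17, 25, 28} → SUM(m.credits)=7
  5: ids {31, 38, 40} → SUM(m.credits)=11
  6: ids {4, 11, 12, 13, 18, 32, 37} → SUM(m.credits)=16

Math | 7 ; Art | 11 ; History | 16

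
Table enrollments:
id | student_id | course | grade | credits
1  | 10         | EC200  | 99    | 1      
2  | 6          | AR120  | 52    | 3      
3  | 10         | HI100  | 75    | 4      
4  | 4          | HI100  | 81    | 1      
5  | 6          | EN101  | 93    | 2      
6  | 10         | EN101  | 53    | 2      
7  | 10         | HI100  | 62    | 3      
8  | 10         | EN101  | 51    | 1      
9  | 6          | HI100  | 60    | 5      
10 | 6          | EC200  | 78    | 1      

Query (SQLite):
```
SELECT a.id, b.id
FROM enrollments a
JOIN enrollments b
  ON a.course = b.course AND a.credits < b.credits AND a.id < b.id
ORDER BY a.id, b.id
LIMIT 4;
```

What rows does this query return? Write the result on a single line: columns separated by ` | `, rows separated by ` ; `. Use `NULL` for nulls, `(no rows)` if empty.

Pairs (a,b) with same course, a.credits < b.credits, a.id < b.id.
course groups: AR120:{2} EC200:{1,10} EN101:{5,6,8} HI100:{3,4,7,9}
Ordered by (a.id, b.id); first 4.

3 | 9 ; 4 | 7 ; 4 | 9 ; 7 | 9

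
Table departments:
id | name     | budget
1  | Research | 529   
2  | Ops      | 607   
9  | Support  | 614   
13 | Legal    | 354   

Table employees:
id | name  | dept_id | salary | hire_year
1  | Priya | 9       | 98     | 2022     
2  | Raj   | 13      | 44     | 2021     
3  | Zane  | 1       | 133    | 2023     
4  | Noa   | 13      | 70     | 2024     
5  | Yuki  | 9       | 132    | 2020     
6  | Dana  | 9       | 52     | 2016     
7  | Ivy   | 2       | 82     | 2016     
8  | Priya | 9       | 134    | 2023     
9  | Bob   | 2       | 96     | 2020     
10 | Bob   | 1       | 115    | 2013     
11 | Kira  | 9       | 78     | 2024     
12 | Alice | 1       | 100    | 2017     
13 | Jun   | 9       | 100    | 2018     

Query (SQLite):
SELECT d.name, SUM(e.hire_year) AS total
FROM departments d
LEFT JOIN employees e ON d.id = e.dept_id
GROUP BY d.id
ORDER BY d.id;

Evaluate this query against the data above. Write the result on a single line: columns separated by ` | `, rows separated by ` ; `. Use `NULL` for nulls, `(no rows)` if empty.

LEFT JOIN keeps every departments row; unmatched ones get NULL for employees columns.
Group by departments.id and compute SUM(e.hire_year). SUM over an all-NULL group is NULL.
  1: ids {3, 10, 12} → SUM(e.hire_year)=6053
  2: ids {7, 9} → SUM(e.hire_year)=4036
  9: ids {1, 5, 6, 8, 11, 13} → SUM(e.hire_year)=12123
  13: ids {2, 4} → SUM(e.hire_year)=4045

Research | 6053 ; Ops | 4036 ; Support | 12123 ; Legal | 4045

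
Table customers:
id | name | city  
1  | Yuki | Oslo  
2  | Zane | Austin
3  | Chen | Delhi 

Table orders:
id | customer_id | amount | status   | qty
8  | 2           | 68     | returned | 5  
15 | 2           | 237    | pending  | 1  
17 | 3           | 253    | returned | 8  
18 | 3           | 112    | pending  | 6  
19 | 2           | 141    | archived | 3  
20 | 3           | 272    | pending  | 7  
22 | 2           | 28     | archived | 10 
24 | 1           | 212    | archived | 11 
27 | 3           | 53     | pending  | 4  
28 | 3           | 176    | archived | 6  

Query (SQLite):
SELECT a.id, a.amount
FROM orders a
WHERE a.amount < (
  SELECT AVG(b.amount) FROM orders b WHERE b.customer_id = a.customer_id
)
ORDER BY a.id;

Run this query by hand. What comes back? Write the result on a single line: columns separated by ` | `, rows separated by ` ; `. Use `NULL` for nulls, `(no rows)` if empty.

8 | 68 ; 18 | 112 ; 22 | 28 ; 27 | 53

For each orders row a, compute AVG(amount) over rows sharing a.customer_id.
Keep row a if a.amount < that per-group AVG.
  customer_id=1: AVG(amount) = 212.0
  customer_id=2: AVG(amount) = 118.5
  customer_id=3: AVG(amount) = 173.2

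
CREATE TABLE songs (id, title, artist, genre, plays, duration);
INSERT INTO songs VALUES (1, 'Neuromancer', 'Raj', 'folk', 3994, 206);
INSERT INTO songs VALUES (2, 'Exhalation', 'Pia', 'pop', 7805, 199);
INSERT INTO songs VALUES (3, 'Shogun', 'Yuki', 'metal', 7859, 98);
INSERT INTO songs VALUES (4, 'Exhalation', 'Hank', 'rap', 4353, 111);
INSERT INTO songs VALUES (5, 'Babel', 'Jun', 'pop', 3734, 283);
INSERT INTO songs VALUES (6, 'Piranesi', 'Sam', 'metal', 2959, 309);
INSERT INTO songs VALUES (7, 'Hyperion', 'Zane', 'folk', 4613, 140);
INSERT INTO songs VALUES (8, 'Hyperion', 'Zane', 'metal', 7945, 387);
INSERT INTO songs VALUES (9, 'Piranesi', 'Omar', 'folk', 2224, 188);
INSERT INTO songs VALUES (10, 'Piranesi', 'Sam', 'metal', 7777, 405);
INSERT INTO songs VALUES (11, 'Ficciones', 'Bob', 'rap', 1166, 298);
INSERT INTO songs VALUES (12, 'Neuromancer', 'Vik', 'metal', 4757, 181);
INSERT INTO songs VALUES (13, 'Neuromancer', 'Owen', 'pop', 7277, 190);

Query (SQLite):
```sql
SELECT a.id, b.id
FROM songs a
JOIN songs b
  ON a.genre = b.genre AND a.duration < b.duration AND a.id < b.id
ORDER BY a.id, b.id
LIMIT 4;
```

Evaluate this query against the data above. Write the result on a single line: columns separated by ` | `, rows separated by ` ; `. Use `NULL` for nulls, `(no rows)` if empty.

Pairs (a,b) with same genre, a.duration < b.duration, a.id < b.id.
genre groups: folk:{1,7,9} metal:{3,6,8,10,12} pop:{2,5,13} rap:{4,11}
Ordered by (a.id, b.id); first 4.

2 | 5 ; 3 | 6 ; 3 | 8 ; 3 | 10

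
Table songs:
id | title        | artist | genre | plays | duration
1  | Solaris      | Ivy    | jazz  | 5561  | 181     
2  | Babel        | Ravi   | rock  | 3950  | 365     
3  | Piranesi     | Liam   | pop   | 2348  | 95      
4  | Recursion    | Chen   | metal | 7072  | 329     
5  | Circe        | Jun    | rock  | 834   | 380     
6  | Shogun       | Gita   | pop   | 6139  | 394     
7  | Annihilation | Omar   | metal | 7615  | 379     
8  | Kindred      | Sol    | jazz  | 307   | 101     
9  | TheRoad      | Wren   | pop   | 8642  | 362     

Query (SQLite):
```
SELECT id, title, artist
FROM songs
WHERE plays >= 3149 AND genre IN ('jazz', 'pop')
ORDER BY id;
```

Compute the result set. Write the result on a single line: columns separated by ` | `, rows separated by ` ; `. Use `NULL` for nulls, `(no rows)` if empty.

plays >= 3149: ids {1, 2, 4, 6, 7, 9}
genre IN ('jazz', 'pop'): ids {1, 3, 6, 8, 9}
Combine with AND.

1 | Solaris | Ivy ; 6 | Shogun | Gita ; 9 | TheRoad | Wren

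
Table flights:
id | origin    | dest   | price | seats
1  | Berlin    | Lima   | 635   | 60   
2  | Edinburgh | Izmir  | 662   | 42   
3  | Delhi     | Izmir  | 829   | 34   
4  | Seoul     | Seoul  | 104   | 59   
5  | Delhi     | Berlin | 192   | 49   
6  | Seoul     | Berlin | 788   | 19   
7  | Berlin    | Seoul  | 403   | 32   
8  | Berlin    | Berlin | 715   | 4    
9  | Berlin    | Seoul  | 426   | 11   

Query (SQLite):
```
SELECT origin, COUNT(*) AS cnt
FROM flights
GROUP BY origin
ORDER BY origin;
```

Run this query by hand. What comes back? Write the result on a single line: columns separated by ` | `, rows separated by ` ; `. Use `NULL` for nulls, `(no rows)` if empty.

Berlin | 4 ; Delhi | 2 ; Edinburgh | 1 ; Seoul | 2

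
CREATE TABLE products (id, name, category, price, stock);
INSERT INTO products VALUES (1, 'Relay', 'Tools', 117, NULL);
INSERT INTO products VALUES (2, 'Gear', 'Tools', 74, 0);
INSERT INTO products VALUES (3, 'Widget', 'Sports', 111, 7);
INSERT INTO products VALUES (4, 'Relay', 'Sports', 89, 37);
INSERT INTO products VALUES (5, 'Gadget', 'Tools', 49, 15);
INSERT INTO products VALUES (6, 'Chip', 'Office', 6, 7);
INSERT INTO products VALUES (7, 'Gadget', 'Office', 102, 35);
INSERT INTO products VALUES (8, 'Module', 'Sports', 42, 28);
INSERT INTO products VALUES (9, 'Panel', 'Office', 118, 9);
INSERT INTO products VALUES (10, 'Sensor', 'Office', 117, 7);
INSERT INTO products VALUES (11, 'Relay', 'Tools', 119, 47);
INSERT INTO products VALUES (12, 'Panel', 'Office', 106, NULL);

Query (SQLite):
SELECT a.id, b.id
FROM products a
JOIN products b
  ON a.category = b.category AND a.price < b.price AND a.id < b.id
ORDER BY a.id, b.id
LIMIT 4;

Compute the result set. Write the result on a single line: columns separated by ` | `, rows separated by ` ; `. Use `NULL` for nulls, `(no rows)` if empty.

1 | 11 ; 2 | 11 ; 5 | 11 ; 6 | 7

Pairs (a,b) with same category, a.price < b.price, a.id < b.id.
category groups: Office:{6,7,9,10,12} Sports:{3,4,8} Tools:{1,2,5,11}
Ordered by (a.id, b.id); first 4.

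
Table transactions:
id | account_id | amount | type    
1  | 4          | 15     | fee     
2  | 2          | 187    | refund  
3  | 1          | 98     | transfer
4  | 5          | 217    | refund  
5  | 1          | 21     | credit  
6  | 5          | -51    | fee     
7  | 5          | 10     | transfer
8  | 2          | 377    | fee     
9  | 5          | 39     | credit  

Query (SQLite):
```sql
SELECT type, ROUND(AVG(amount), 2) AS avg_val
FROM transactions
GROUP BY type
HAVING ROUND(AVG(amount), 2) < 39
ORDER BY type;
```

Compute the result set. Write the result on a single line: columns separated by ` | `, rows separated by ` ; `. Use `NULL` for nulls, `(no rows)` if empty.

credit | 30

Partition transactions by type; compute ROUND(AVG(amount), 2) within each group.
HAVING: keep groups where ROUND(AVG(amount), 2) < 39.
  credit: ids {5, 9} → ROUND(AVG(amount), 2)=30
  fee: ids {1, 6, 8} → ROUND(AVG(amount), 2)=113.67
  refund: ids {2, 4} → ROUND(AVG(amount), 2)=202
  transfer: ids {3, 7} → ROUND(AVG(amount), 2)=54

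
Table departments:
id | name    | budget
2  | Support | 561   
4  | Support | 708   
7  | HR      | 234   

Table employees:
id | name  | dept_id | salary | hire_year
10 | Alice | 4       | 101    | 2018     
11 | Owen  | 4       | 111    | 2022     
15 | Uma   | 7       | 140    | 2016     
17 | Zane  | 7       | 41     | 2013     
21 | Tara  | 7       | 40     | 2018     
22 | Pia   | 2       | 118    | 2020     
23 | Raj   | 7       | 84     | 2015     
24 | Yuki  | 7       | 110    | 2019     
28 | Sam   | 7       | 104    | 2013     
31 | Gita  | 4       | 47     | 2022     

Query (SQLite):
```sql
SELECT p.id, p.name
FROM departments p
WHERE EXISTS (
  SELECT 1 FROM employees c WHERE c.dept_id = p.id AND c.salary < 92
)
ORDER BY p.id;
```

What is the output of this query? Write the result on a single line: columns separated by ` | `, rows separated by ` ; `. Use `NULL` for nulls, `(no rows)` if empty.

4 | Support ; 7 | HR

For each departments row, check whether any employees with matching dept_id has salary < 92.
Keep rows where that is true.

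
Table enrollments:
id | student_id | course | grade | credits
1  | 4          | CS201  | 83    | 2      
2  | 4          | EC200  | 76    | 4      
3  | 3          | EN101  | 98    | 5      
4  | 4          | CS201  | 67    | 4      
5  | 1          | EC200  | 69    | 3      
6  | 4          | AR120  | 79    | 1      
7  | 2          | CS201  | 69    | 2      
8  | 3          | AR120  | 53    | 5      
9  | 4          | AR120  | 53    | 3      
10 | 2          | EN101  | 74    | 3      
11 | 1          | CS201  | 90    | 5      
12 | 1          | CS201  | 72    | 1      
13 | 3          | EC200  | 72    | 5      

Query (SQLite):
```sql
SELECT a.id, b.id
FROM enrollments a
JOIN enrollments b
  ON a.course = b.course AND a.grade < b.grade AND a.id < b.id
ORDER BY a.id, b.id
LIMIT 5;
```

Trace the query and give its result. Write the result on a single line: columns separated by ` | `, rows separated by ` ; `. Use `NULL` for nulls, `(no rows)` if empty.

Pairs (a,b) with same course, a.grade < b.grade, a.id < b.id.
course groups: AR120:{6,8,9} CS201:{1,4,7,11,12} EC200:{2,5,13} EN101:{3,10}
Ordered by (a.id, b.id); first 5.

1 | 11 ; 4 | 7 ; 4 | 11 ; 4 | 12 ; 5 | 13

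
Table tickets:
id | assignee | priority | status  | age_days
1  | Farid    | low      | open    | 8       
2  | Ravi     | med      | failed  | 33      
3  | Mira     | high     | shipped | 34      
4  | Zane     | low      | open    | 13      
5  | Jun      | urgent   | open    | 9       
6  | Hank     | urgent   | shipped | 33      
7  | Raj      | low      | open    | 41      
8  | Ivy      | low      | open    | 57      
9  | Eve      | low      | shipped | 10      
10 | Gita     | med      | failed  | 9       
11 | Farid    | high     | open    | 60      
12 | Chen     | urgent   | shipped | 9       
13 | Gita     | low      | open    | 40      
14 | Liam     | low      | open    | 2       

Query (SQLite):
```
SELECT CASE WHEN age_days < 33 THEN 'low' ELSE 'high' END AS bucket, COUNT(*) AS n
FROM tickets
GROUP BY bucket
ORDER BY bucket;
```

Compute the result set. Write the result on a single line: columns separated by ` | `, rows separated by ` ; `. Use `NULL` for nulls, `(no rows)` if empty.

Bucket rows by age_days < 33 → 'low' else 'high'; count each bucket.

high | 7 ; low | 7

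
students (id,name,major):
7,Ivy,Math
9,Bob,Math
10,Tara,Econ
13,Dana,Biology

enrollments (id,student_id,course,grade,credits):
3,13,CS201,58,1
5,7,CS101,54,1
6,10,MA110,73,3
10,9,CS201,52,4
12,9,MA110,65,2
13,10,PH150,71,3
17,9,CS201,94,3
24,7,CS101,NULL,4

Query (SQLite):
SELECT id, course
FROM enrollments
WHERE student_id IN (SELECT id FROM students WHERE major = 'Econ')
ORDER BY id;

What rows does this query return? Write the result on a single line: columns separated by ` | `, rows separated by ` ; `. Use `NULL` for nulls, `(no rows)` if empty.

6 | MA110 ; 13 | PH150

Inner query: students.id where major = 'Econ'.
Outer: keep enrollments rows whose student_id is in that set.
Inner query → {10}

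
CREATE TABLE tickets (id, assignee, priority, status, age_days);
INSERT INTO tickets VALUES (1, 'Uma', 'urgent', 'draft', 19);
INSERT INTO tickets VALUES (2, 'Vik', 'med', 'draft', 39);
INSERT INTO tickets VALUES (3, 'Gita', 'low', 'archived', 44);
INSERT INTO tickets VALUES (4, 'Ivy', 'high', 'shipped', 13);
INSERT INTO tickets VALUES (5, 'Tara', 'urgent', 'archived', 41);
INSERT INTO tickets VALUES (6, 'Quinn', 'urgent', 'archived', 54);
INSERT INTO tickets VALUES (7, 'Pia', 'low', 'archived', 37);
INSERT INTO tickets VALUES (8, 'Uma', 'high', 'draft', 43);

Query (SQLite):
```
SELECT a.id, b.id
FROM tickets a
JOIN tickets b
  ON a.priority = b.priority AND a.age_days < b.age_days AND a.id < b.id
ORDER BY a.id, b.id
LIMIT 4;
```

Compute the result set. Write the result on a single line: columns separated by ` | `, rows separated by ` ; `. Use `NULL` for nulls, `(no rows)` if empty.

1 | 5 ; 1 | 6 ; 4 | 8 ; 5 | 6

Pairs (a,b) with same priority, a.age_days < b.age_days, a.id < b.id.
priority groups: high:{4,8} low:{3,7} med:{2} urgent:{1,5,6}
Ordered by (a.id, b.id); first 4.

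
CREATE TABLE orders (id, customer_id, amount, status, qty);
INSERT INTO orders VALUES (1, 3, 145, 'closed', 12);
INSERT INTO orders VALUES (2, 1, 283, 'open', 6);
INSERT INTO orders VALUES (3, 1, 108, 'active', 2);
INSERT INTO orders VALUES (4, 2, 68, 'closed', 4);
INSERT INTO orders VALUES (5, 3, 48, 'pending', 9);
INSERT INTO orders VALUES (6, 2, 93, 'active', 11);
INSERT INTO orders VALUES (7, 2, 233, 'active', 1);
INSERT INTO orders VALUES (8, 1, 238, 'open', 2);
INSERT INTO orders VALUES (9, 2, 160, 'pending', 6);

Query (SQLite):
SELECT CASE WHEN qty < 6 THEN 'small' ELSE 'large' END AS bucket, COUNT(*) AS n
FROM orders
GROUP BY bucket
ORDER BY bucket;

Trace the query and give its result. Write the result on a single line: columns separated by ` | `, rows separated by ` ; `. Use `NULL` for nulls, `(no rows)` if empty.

Bucket rows by qty < 6 → 'small' else 'large'; count each bucket.

large | 5 ; small | 4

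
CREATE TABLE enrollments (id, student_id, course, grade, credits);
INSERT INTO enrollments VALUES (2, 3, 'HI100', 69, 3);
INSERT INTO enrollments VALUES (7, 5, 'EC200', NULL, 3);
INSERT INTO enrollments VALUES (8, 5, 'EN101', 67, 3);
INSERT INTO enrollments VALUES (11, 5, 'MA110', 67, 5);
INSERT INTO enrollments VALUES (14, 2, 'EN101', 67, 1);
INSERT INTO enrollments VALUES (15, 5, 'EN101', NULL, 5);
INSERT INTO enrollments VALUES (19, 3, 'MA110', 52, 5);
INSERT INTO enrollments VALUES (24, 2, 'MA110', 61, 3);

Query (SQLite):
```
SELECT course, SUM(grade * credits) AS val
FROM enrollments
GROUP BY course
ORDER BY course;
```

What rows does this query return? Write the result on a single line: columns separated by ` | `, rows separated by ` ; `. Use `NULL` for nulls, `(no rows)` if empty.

For each row compute grade * credits.
Group by course; take SUM of the expression per group.
  EC200: ids {7} → SUM(grade * credits)=NULL
  EN101: ids {8, 14, 15} → SUM(grade * credits)=268
  HI100: ids {2} → SUM(grade * credits)=207
  MA110: ids {11, 19, 24} → SUM(grade * credits)=778

EC200 | NULL ; EN101 | 268 ; HI100 | 207 ; MA110 | 778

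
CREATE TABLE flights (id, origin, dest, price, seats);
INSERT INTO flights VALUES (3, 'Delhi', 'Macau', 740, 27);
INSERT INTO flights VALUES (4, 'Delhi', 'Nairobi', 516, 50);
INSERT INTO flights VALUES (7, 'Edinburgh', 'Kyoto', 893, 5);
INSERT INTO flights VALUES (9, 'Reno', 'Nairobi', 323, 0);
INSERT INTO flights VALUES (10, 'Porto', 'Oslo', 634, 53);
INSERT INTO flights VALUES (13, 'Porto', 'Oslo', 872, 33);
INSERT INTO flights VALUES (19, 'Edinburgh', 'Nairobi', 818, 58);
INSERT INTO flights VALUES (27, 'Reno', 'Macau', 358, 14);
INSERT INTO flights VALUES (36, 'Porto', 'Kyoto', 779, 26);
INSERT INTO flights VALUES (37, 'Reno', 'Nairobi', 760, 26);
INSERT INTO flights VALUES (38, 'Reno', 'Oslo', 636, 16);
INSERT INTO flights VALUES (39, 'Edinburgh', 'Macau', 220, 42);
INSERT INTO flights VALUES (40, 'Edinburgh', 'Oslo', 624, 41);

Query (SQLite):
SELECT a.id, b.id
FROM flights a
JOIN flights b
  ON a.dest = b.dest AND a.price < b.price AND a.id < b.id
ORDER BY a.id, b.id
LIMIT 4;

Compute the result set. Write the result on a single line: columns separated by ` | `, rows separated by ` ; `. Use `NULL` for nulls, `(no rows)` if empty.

Pairs (a,b) with same dest, a.price < b.price, a.id < b.id.
dest groups: Kyoto:{7,36} Macau:{3,27,39} Nairobi:{4,9,19,37} Oslo:{10,13,38,40}
Ordered by (a.id, b.id); first 4.

4 | 19 ; 4 | 37 ; 9 | 19 ; 9 | 37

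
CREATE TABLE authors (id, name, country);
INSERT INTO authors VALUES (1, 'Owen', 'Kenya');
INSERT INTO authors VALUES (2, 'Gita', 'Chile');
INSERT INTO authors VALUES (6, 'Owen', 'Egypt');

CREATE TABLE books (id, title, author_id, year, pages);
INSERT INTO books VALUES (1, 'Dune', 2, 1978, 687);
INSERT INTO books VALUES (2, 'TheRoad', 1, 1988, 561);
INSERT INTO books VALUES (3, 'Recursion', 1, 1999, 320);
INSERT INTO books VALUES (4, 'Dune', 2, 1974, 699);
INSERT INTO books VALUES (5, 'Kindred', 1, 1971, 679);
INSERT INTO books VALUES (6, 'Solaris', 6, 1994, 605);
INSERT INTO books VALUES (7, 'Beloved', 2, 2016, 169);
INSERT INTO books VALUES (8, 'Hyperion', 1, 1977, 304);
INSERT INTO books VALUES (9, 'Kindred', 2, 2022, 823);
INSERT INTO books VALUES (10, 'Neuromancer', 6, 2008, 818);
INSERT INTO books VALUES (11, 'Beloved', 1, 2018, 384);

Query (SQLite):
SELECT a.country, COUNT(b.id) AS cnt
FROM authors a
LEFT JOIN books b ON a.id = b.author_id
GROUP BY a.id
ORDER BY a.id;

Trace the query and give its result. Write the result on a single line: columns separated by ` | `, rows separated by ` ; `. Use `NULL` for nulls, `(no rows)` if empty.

Kenya | 5 ; Chile | 4 ; Egypt | 2

LEFT JOIN keeps every authors row; unmatched ones get NULL for books columns.
Group by authors.id and compute COUNT(b.id). COUNT(col) of an all-NULL group is 0.
  1: ids {2, 3, 5, 8, 11} → COUNT(b.id)=5
  2: ids {1, 4, 7, 9} → COUNT(b.id)=4
  6: ids {6, 10} → COUNT(b.id)=2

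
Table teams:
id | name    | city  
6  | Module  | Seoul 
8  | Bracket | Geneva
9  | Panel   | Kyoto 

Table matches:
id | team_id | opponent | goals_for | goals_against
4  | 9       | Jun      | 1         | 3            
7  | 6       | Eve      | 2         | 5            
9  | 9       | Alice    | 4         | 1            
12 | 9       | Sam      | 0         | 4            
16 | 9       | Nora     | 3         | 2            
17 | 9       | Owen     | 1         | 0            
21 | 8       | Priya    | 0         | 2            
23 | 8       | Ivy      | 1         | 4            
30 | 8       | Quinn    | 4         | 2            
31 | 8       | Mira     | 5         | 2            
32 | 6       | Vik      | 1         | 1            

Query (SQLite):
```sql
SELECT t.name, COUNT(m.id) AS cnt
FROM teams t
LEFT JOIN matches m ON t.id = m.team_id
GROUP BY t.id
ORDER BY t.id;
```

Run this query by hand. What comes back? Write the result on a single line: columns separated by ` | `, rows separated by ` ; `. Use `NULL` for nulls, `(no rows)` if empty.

LEFT JOIN keeps every teams row; unmatched ones get NULL for matches columns.
Group by teams.id and compute COUNT(m.id). COUNT(col) of an all-NULL group is 0.
  6: ids {7, 32} → COUNT(m.id)=2
  8: ids {21, 23, 30, 31} → COUNT(m.id)=4
  9: ids {4, 9, 12, 16, 17} → COUNT(m.id)=5

Module | 2 ; Bracket | 4 ; Panel | 5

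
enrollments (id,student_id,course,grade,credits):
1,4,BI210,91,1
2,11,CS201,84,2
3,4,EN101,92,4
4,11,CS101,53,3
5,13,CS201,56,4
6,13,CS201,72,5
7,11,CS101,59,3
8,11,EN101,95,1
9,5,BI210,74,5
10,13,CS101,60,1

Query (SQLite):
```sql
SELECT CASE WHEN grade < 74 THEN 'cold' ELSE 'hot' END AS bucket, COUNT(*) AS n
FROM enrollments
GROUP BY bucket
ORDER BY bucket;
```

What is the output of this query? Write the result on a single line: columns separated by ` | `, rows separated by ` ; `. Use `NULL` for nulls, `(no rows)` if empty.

cold | 5 ; hot | 5

Bucket rows by grade < 74 → 'cold' else 'hot'; count each bucket.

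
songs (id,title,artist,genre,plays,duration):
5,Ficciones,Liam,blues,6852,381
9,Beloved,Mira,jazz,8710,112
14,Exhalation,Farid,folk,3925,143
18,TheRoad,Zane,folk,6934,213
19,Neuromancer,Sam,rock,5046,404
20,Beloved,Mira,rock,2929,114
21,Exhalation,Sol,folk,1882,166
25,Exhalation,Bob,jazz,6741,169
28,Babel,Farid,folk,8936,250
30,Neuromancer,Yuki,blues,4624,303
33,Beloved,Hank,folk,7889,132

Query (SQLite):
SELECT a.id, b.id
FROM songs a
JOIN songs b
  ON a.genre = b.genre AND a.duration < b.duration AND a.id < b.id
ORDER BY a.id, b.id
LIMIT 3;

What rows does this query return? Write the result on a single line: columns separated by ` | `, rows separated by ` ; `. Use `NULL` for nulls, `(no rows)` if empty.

Pairs (a,b) with same genre, a.duration < b.duration, a.id < b.id.
genre groups: blues:{5,30} folk:{14,18,21,28,33} jazz:{9,25} rock:{19,20}
Ordered by (a.id, b.id); first 3.

9 | 25 ; 14 | 18 ; 14 | 21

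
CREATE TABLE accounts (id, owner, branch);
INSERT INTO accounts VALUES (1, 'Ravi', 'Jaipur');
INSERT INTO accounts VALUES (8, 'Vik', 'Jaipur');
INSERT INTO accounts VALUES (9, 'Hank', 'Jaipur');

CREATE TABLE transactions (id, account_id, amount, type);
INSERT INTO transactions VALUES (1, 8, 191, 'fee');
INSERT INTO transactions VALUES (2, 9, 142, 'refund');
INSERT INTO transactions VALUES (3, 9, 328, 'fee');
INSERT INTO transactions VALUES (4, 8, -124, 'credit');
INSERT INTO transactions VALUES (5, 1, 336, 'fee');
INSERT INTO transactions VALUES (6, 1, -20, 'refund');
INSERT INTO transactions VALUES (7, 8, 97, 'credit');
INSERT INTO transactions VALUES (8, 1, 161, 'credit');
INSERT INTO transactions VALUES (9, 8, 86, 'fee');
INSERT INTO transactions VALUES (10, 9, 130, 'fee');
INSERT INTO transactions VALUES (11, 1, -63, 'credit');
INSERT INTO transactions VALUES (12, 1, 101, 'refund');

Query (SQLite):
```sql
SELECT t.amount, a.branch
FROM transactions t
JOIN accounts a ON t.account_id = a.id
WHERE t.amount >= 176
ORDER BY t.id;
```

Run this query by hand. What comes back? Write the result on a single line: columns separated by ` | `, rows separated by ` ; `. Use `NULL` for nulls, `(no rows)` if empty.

191 | Jaipur ; 328 | Jaipur ; 336 | Jaipur

Each transactions row matches the accounts row where account_id = accounts.id.
Then keep rows with t.amount >= 176.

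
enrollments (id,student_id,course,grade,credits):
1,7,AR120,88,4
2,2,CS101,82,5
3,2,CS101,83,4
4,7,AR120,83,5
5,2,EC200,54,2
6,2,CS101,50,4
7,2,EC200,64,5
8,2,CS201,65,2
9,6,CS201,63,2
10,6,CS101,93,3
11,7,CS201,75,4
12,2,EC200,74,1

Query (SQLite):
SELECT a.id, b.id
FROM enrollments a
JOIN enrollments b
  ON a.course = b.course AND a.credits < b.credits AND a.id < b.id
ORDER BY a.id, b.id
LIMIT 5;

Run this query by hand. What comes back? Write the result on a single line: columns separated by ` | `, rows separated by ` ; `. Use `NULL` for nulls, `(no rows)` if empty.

1 | 4 ; 5 | 7 ; 8 | 11 ; 9 | 11

Pairs (a,b) with same course, a.credits < b.credits, a.id < b.id.
course groups: AR120:{1,4} CS101:{2,3,6,10} CS201:{8,9,11} EC200:{5,7,12}
Ordered by (a.id, b.id); first 5.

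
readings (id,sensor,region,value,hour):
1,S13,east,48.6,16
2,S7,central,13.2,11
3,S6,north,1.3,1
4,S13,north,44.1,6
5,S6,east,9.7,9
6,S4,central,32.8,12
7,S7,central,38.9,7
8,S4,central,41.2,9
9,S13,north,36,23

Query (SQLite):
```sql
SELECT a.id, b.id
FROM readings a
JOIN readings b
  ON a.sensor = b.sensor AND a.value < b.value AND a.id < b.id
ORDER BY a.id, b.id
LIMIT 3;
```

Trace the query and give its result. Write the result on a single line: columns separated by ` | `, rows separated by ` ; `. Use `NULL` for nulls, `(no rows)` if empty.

2 | 7 ; 3 | 5 ; 6 | 8

Pairs (a,b) with same sensor, a.value < b.value, a.id < b.id.
sensor groups: S13:{1,4,9} S4:{6,8} S6:{3,5} S7:{2,7}
Ordered by (a.id, b.id); first 3.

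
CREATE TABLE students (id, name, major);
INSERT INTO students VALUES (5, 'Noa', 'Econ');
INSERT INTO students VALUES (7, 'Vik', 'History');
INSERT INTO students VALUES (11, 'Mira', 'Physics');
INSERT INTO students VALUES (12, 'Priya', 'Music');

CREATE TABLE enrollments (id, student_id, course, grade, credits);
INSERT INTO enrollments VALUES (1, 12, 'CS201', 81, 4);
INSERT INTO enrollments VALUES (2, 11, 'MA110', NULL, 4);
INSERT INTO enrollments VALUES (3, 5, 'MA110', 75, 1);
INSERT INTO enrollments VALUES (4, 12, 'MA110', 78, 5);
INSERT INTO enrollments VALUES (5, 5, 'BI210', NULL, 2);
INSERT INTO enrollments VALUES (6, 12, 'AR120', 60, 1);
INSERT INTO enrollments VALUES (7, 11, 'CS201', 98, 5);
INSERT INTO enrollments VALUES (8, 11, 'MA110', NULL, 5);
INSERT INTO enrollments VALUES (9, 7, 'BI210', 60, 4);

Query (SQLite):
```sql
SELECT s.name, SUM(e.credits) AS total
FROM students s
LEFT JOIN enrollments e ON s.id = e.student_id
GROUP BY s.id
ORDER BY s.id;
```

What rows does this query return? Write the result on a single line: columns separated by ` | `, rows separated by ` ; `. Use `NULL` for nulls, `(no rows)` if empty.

LEFT JOIN keeps every students row; unmatched ones get NULL for enrollments columns.
Group by students.id and compute SUM(e.credits). SUM over an all-NULL group is NULL.
  5: ids {3, 5} → SUM(e.credits)=3
  7: ids {9} → SUM(e.credits)=4
  11: ids {2, 7, 8} → SUM(e.credits)=14
  12: ids {1, 4, 6} → SUM(e.credits)=10

Noa | 3 ; Vik | 4 ; Mira | 14 ; Priya | 10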